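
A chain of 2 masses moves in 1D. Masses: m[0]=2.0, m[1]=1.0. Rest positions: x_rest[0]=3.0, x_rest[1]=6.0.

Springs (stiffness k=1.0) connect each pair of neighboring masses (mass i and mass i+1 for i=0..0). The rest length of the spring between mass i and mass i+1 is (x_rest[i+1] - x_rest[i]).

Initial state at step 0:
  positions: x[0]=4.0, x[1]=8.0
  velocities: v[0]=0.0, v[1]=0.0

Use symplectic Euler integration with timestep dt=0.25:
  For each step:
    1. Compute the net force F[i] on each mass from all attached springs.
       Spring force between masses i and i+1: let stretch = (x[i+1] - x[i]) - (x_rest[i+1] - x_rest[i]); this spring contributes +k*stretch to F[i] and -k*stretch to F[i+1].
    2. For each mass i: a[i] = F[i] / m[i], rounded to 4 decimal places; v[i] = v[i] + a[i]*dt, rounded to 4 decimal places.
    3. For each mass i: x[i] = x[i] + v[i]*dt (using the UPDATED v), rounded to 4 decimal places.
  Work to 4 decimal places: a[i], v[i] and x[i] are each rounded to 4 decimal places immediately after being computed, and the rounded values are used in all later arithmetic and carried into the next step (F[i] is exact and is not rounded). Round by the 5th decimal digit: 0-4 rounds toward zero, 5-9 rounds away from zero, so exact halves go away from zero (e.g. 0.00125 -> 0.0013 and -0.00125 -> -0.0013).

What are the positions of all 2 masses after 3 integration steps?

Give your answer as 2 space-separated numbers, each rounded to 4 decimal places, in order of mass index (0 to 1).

Answer: 4.1732 7.6538

Derivation:
Step 0: x=[4.0000 8.0000] v=[0.0000 0.0000]
Step 1: x=[4.0313 7.9375] v=[0.1250 -0.2500]
Step 2: x=[4.0909 7.8184] v=[0.2383 -0.4766]
Step 3: x=[4.1732 7.6538] v=[0.3293 -0.6585]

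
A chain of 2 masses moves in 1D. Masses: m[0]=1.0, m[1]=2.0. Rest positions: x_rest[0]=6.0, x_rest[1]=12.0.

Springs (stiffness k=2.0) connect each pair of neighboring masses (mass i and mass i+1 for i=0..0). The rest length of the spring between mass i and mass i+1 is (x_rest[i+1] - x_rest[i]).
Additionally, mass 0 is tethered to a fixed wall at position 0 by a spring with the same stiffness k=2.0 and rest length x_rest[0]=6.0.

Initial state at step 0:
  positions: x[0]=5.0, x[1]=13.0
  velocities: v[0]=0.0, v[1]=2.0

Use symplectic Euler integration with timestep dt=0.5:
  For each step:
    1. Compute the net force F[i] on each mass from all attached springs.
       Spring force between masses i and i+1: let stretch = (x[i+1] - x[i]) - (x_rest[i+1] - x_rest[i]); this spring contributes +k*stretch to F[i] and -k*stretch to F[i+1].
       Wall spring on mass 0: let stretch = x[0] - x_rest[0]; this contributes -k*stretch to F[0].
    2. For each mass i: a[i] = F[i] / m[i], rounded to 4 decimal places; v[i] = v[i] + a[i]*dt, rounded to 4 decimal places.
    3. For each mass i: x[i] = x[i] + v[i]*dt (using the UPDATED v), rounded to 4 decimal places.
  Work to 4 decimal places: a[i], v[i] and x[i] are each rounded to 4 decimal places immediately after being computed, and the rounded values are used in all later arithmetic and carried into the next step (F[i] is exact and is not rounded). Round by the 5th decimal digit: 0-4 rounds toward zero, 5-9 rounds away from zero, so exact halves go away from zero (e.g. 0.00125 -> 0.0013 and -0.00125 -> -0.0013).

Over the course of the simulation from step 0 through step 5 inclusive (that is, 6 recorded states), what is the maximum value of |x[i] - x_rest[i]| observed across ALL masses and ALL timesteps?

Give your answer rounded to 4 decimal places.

Step 0: x=[5.0000 13.0000] v=[0.0000 2.0000]
Step 1: x=[6.5000 13.5000] v=[3.0000 1.0000]
Step 2: x=[8.2500 13.7500] v=[3.5000 0.5000]
Step 3: x=[8.6250 14.1250] v=[0.7500 0.7500]
Step 4: x=[7.4375 14.6250] v=[-2.3750 1.0000]
Step 5: x=[6.1250 14.8282] v=[-2.6250 0.4063]
Max displacement = 2.8282

Answer: 2.8282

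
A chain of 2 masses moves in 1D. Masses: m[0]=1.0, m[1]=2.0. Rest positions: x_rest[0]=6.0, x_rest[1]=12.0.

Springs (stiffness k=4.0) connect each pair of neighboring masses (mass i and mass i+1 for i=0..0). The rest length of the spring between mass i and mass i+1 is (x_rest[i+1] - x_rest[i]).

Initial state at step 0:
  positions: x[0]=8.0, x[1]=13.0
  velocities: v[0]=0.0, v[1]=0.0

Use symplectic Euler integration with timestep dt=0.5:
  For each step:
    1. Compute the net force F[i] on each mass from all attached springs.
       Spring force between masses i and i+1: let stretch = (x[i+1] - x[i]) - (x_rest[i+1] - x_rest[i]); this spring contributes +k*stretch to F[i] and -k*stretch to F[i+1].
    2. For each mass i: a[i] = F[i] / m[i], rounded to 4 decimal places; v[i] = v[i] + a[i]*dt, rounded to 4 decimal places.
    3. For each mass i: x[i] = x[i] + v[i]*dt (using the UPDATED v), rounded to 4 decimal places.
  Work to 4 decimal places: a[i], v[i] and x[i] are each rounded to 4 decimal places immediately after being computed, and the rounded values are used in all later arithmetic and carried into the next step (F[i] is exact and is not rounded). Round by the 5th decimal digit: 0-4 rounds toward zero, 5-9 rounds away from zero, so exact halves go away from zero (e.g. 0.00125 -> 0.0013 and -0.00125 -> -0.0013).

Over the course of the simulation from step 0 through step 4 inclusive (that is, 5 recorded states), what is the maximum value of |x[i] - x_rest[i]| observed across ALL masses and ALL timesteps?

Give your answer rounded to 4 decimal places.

Answer: 2.1250

Derivation:
Step 0: x=[8.0000 13.0000] v=[0.0000 0.0000]
Step 1: x=[7.0000 13.5000] v=[-2.0000 1.0000]
Step 2: x=[6.5000 13.7500] v=[-1.0000 0.5000]
Step 3: x=[7.2500 13.3750] v=[1.5000 -0.7500]
Step 4: x=[8.1250 12.9375] v=[1.7500 -0.8750]
Max displacement = 2.1250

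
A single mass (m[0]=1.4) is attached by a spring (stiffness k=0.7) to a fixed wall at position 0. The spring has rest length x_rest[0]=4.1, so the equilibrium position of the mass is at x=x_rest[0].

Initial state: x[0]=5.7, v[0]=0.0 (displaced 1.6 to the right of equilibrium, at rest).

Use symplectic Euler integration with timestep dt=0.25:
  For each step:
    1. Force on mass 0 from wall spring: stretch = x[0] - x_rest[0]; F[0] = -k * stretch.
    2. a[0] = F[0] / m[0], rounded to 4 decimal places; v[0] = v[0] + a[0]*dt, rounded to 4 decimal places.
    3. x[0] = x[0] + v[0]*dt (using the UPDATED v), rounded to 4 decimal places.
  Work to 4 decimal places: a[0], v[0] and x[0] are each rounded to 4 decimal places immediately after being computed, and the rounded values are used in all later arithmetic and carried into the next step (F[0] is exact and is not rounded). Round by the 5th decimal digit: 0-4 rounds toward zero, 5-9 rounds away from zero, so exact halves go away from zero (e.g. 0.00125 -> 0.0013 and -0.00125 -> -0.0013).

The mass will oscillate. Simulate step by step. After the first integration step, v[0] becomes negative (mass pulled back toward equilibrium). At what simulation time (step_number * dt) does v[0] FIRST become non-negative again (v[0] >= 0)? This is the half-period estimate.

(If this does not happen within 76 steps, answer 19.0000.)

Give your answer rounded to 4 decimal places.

Answer: 4.5000

Derivation:
Step 0: x=[5.7000] v=[0.0000]
Step 1: x=[5.6500] v=[-0.2000]
Step 2: x=[5.5516] v=[-0.3938]
Step 3: x=[5.4078] v=[-0.5753]
Step 4: x=[5.2231] v=[-0.7388]
Step 5: x=[5.0033] v=[-0.8792]
Step 6: x=[4.7553] v=[-0.9921]
Step 7: x=[4.4868] v=[-1.0740]
Step 8: x=[4.2062] v=[-1.1224]
Step 9: x=[3.9223] v=[-1.1357]
Step 10: x=[3.6439] v=[-1.1135]
Step 11: x=[3.3798] v=[-1.0565]
Step 12: x=[3.1382] v=[-0.9665]
Step 13: x=[2.9266] v=[-0.8463]
Step 14: x=[2.7517] v=[-0.6996]
Step 15: x=[2.6189] v=[-0.5311]
Step 16: x=[2.5324] v=[-0.3460]
Step 17: x=[2.4949] v=[-0.1501]
Step 18: x=[2.5076] v=[0.0506]
First v>=0 after going negative at step 18, time=4.5000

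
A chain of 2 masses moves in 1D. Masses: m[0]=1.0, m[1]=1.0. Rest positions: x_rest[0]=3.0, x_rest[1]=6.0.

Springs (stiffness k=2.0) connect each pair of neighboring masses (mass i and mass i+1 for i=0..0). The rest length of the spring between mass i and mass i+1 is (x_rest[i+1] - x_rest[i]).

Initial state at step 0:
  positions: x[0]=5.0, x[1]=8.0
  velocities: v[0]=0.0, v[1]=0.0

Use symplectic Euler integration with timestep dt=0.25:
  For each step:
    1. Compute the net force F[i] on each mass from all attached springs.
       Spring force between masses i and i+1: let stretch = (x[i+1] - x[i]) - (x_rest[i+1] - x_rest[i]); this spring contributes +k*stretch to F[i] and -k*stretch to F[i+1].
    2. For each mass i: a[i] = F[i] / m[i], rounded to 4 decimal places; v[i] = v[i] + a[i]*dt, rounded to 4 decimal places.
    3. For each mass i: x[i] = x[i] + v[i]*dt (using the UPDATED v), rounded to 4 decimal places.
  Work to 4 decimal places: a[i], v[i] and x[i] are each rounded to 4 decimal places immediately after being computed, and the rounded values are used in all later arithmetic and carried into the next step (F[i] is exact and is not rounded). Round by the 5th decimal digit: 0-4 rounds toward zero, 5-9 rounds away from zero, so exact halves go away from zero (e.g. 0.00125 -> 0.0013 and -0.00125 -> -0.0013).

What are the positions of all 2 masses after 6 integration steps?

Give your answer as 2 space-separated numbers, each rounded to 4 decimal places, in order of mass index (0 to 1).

Step 0: x=[5.0000 8.0000] v=[0.0000 0.0000]
Step 1: x=[5.0000 8.0000] v=[0.0000 0.0000]
Step 2: x=[5.0000 8.0000] v=[0.0000 0.0000]
Step 3: x=[5.0000 8.0000] v=[0.0000 0.0000]
Step 4: x=[5.0000 8.0000] v=[0.0000 0.0000]
Step 5: x=[5.0000 8.0000] v=[0.0000 0.0000]
Step 6: x=[5.0000 8.0000] v=[0.0000 0.0000]

Answer: 5.0000 8.0000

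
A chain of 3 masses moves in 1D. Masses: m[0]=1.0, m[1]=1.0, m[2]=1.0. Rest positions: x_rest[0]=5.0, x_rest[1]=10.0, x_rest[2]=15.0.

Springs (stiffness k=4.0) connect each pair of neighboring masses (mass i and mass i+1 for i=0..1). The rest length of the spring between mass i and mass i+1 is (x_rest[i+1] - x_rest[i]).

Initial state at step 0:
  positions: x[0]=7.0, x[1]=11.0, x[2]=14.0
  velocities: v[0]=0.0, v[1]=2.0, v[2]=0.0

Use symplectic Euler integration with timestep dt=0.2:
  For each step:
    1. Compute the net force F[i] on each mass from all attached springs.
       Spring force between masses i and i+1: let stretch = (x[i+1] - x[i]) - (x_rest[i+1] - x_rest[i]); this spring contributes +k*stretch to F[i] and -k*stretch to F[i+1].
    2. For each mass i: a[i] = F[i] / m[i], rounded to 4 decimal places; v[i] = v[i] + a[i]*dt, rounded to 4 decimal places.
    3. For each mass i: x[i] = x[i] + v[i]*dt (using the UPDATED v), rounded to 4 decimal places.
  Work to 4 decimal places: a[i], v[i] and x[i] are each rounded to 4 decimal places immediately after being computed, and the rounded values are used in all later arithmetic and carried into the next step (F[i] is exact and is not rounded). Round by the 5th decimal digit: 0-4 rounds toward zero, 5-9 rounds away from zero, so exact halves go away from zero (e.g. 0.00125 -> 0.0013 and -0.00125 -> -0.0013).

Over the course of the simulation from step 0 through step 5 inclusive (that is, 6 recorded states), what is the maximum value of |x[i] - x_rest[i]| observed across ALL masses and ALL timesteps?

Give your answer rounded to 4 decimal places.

Answer: 2.4619

Derivation:
Step 0: x=[7.0000 11.0000 14.0000] v=[0.0000 2.0000 0.0000]
Step 1: x=[6.8400 11.2400 14.3200] v=[-0.8000 1.2000 1.6000]
Step 2: x=[6.5840 11.2688 14.9472] v=[-1.2800 0.1440 3.1360]
Step 3: x=[6.2776 11.1366 15.7859] v=[-1.5322 -0.6611 4.1933]
Step 4: x=[5.9486 10.9708 16.6807] v=[-1.6450 -0.8289 4.4739]
Step 5: x=[5.6232 10.9151 17.4619] v=[-1.6272 -0.2787 3.9060]
Max displacement = 2.4619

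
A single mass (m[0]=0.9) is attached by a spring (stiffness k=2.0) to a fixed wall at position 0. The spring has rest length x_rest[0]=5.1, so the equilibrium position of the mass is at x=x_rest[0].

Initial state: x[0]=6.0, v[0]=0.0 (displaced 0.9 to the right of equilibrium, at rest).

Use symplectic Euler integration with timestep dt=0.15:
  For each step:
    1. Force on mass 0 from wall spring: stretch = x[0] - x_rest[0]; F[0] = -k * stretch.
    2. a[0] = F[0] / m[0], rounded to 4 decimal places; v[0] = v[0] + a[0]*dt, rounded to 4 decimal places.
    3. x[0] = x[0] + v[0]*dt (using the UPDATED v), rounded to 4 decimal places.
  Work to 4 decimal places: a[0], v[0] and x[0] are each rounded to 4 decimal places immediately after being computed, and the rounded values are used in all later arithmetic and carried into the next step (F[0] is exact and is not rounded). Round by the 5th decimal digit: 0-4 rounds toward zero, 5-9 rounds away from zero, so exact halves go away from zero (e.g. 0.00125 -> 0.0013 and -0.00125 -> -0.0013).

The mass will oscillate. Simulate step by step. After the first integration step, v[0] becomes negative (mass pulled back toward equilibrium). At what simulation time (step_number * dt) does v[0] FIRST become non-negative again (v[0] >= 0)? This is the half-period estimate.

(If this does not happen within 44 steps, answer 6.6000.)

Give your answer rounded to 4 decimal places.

Step 0: x=[6.0000] v=[0.0000]
Step 1: x=[5.9550] v=[-0.3000]
Step 2: x=[5.8673] v=[-0.5850]
Step 3: x=[5.7412] v=[-0.8408]
Step 4: x=[5.5830] v=[-1.0545]
Step 5: x=[5.4007] v=[-1.2155]
Step 6: x=[5.2033] v=[-1.3157]
Step 7: x=[5.0008] v=[-1.3501]
Step 8: x=[4.8033] v=[-1.3170]
Step 9: x=[4.6206] v=[-1.2181]
Step 10: x=[4.4619] v=[-1.0583]
Step 11: x=[4.3351] v=[-0.8456]
Step 12: x=[4.2465] v=[-0.5906]
Step 13: x=[4.2006] v=[-0.3061]
Step 14: x=[4.1997] v=[-0.0063]
Step 15: x=[4.2438] v=[0.2938]
First v>=0 after going negative at step 15, time=2.2500

Answer: 2.2500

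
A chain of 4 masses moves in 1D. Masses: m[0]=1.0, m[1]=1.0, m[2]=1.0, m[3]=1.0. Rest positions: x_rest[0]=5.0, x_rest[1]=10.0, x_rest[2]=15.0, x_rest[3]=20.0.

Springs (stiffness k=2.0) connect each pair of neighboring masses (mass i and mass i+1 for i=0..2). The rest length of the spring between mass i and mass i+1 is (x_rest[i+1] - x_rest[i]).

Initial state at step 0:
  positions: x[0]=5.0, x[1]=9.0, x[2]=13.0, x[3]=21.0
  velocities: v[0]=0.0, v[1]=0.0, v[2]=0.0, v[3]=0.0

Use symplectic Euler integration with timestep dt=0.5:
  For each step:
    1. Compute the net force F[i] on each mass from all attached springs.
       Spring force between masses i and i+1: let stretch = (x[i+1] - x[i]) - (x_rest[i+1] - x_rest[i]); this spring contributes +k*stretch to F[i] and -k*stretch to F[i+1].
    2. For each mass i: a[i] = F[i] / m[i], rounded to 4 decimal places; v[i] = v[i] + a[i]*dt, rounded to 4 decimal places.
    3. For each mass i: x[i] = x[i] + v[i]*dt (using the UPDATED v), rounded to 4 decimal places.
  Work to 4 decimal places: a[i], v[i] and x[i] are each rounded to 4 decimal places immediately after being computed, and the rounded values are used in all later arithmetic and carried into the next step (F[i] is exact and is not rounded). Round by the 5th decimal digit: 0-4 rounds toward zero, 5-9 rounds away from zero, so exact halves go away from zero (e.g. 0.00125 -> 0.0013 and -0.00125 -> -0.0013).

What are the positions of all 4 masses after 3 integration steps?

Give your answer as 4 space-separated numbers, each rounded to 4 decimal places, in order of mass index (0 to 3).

Step 0: x=[5.0000 9.0000 13.0000 21.0000] v=[0.0000 0.0000 0.0000 0.0000]
Step 1: x=[4.5000 9.0000 15.0000 19.5000] v=[-1.0000 0.0000 4.0000 -3.0000]
Step 2: x=[3.7500 9.7500 16.2500 18.2500] v=[-1.5000 1.5000 2.5000 -2.5000]
Step 3: x=[3.5000 10.7500 15.2500 18.5000] v=[-0.5000 2.0000 -2.0000 0.5000]

Answer: 3.5000 10.7500 15.2500 18.5000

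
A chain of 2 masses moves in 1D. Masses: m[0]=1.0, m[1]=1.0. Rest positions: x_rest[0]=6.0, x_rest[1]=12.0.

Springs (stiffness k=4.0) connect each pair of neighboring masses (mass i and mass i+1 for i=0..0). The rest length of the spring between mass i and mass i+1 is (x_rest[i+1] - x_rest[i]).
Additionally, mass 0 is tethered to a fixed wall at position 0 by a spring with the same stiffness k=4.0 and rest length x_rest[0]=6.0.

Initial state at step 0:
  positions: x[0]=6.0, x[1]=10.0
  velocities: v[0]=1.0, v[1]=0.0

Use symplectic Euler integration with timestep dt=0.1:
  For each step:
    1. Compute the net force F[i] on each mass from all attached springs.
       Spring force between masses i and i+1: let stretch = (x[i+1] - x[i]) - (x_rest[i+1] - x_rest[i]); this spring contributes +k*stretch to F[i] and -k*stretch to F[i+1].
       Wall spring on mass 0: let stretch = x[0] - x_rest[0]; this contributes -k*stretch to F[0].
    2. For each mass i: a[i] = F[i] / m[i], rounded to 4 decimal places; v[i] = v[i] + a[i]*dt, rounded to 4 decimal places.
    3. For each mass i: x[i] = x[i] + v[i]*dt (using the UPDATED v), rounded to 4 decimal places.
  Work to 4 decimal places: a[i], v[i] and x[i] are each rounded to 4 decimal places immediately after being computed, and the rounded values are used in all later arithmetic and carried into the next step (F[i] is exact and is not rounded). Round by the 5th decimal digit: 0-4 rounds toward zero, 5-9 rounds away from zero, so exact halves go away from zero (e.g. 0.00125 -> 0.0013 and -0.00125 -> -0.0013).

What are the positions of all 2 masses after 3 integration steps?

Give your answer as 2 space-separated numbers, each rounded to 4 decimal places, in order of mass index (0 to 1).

Answer: 5.8358 10.4642

Derivation:
Step 0: x=[6.0000 10.0000] v=[1.0000 0.0000]
Step 1: x=[6.0200 10.0800] v=[0.2000 0.8000]
Step 2: x=[5.9616 10.2376] v=[-0.5840 1.5760]
Step 3: x=[5.8358 10.4642] v=[-1.2582 2.2656]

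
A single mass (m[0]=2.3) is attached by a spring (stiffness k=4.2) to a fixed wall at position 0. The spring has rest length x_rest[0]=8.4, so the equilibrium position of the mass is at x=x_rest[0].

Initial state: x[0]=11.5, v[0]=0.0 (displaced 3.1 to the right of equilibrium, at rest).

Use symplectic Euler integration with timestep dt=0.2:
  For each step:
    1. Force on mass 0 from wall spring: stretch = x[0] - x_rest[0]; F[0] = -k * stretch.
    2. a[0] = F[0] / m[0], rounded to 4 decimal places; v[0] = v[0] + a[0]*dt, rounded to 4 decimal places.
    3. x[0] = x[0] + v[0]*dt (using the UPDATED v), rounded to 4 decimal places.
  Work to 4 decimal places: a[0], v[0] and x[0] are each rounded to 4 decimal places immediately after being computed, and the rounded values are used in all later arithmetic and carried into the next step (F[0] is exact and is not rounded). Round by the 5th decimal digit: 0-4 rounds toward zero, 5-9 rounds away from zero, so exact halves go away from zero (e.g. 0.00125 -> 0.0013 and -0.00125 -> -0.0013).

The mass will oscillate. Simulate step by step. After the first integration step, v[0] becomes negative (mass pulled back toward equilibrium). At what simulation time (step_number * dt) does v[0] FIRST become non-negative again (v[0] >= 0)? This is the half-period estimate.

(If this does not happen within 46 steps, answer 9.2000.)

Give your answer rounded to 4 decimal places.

Answer: 2.4000

Derivation:
Step 0: x=[11.5000] v=[0.0000]
Step 1: x=[11.2736] v=[-1.1322]
Step 2: x=[10.8373] v=[-2.1817]
Step 3: x=[10.2229] v=[-3.0718]
Step 4: x=[9.4754] v=[-3.7376]
Step 5: x=[8.6493] v=[-4.1304]
Step 6: x=[7.8050] v=[-4.2214]
Step 7: x=[7.0042] v=[-4.0041]
Step 8: x=[6.3053] v=[-3.4943]
Step 9: x=[5.7594] v=[-2.7293]
Step 10: x=[5.4064] v=[-1.7649]
Step 11: x=[5.2721] v=[-0.6716]
Step 12: x=[5.3663] v=[0.4708]
First v>=0 after going negative at step 12, time=2.4000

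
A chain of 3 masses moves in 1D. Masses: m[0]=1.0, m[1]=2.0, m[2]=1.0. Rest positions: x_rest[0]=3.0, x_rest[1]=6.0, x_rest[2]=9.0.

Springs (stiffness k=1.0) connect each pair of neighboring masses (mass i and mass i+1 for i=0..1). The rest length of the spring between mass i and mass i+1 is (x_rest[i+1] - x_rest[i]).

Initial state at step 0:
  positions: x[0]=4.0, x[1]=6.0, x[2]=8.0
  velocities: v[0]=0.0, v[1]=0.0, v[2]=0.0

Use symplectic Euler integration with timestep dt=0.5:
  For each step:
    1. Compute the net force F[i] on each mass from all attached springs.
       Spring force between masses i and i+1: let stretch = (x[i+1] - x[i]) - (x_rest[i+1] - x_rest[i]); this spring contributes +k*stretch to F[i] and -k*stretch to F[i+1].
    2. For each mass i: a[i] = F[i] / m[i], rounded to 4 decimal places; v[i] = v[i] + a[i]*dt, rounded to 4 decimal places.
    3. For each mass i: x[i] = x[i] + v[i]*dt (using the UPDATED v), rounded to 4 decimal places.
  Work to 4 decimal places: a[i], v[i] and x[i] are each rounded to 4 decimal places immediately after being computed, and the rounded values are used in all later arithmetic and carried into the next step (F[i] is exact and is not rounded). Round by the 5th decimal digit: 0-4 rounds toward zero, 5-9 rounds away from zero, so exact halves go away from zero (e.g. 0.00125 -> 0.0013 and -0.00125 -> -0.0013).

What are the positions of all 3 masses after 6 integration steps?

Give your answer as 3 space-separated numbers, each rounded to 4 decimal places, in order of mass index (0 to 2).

Step 0: x=[4.0000 6.0000 8.0000] v=[0.0000 0.0000 0.0000]
Step 1: x=[3.7500 6.0000 8.2500] v=[-0.5000 0.0000 0.5000]
Step 2: x=[3.3125 6.0000 8.6875] v=[-0.8750 0.0000 0.8750]
Step 3: x=[2.7969 6.0000 9.2032] v=[-1.0313 0.0000 1.0313]
Step 4: x=[2.3320 6.0001 9.6681] v=[-0.9298 0.0001 0.9297]
Step 5: x=[2.0341 6.0002 9.9660] v=[-0.5958 0.0001 0.5957]
Step 6: x=[1.9777 6.0002 10.0224] v=[-0.1128 0.0000 0.1128]

Answer: 1.9777 6.0002 10.0224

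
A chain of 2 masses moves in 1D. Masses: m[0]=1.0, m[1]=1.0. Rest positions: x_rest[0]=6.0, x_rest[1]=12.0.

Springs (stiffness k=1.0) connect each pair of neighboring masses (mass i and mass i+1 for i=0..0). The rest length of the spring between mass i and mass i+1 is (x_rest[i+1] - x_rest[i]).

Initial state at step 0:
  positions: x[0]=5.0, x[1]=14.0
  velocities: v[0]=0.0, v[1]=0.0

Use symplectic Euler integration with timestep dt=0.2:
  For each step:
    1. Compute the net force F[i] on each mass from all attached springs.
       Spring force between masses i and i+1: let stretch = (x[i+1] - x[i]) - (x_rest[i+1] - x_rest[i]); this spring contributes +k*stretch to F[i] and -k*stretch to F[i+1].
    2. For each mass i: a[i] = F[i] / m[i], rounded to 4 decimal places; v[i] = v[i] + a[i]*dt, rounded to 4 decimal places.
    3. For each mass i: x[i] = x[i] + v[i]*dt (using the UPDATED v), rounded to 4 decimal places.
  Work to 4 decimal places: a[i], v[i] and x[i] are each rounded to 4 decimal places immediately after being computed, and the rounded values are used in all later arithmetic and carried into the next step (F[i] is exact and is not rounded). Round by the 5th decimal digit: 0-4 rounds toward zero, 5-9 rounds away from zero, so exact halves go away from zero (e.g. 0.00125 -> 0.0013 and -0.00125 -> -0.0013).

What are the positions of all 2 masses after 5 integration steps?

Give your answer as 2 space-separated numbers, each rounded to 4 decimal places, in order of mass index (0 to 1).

Answer: 6.4849 12.5151

Derivation:
Step 0: x=[5.0000 14.0000] v=[0.0000 0.0000]
Step 1: x=[5.1200 13.8800] v=[0.6000 -0.6000]
Step 2: x=[5.3504 13.6496] v=[1.1520 -1.1520]
Step 3: x=[5.6728 13.3272] v=[1.6118 -1.6118]
Step 4: x=[6.0613 12.9387] v=[1.9427 -1.9427]
Step 5: x=[6.4849 12.5151] v=[2.1182 -2.1182]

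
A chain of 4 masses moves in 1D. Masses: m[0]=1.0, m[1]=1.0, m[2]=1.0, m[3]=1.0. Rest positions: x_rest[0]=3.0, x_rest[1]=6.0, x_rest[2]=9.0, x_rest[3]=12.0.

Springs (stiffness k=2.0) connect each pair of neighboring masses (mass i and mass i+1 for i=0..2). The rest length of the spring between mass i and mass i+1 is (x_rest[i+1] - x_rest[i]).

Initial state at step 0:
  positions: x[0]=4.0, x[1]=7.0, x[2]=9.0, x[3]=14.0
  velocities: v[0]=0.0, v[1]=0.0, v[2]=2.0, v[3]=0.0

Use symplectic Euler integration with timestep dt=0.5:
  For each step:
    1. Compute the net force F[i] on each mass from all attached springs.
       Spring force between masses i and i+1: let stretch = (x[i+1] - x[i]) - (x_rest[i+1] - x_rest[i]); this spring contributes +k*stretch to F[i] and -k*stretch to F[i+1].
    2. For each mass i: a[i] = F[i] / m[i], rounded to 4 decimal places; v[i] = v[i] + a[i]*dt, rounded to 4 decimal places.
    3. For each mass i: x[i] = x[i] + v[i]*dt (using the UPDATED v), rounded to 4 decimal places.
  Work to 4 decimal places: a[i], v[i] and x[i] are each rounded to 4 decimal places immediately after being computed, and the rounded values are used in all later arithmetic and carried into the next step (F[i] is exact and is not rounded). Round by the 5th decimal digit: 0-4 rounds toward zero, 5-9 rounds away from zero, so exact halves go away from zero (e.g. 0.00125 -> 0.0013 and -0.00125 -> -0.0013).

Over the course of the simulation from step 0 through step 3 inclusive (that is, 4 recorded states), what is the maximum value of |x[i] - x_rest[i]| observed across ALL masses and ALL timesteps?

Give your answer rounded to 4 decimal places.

Step 0: x=[4.0000 7.0000 9.0000 14.0000] v=[0.0000 0.0000 2.0000 0.0000]
Step 1: x=[4.0000 6.5000 11.5000 13.0000] v=[0.0000 -1.0000 5.0000 -2.0000]
Step 2: x=[3.7500 7.2500 12.2500 12.7500] v=[-0.5000 1.5000 1.5000 -0.5000]
Step 3: x=[3.7500 8.7500 10.7500 13.7500] v=[0.0000 3.0000 -3.0000 2.0000]
Max displacement = 3.2500

Answer: 3.2500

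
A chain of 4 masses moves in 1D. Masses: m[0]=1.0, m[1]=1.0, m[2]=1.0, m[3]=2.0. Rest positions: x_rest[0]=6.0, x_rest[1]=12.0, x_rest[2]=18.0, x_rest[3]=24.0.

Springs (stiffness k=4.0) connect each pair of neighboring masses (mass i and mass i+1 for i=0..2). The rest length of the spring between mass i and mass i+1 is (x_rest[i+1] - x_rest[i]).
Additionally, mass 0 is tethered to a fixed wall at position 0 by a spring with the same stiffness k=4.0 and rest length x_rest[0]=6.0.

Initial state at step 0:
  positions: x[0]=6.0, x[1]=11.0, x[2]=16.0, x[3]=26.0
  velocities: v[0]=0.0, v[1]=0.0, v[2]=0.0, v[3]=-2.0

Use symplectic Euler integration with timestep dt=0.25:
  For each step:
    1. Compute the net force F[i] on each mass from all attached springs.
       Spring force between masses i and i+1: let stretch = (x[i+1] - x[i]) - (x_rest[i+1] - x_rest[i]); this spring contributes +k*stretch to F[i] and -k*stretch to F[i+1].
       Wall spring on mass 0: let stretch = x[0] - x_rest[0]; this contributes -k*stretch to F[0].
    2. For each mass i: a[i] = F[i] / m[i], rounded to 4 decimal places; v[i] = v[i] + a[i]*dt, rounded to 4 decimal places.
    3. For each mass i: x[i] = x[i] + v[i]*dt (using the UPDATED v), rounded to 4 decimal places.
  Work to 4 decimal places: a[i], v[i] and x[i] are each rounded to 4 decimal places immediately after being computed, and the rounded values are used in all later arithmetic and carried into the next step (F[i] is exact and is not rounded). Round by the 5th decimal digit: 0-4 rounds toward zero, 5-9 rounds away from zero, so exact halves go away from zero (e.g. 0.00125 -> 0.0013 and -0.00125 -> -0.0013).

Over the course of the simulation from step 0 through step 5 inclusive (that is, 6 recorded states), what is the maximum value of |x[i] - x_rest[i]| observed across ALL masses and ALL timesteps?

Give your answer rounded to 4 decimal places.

Answer: 2.2461

Derivation:
Step 0: x=[6.0000 11.0000 16.0000 26.0000] v=[0.0000 0.0000 0.0000 -2.0000]
Step 1: x=[5.7500 11.0000 17.2500 25.0000] v=[-1.0000 0.0000 5.0000 -4.0000]
Step 2: x=[5.3750 11.2500 18.8750 23.7813] v=[-1.5000 1.0000 6.5000 -4.8750]
Step 3: x=[5.1250 11.9375 19.8203 22.6993] v=[-1.0000 2.7500 3.7813 -4.3282]
Step 4: x=[5.2969 12.8926 19.5147 22.0074] v=[0.6875 3.8203 -1.2225 -2.7677]
Step 5: x=[6.0435 13.6043 18.1767 21.7539] v=[2.9863 2.8467 -5.3519 -1.0141]
Max displacement = 2.2461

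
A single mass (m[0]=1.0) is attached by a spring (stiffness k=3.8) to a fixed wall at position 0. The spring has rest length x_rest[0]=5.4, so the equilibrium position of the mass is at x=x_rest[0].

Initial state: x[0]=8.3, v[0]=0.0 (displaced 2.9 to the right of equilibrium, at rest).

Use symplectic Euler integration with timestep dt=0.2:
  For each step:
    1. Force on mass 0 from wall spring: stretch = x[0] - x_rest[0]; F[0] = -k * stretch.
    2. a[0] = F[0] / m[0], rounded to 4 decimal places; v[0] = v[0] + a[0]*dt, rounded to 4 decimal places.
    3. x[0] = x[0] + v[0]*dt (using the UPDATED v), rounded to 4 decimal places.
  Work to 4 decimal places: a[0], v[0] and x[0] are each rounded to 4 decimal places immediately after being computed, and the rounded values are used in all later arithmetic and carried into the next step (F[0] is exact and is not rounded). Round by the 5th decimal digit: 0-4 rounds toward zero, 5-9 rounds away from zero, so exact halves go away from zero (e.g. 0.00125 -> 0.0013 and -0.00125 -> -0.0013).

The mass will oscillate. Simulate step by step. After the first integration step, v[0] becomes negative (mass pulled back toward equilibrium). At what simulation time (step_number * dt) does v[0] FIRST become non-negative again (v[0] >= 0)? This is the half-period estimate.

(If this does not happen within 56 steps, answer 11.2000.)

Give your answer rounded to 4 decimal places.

Step 0: x=[8.3000] v=[0.0000]
Step 1: x=[7.8592] v=[-2.2040]
Step 2: x=[7.0446] v=[-4.0730]
Step 3: x=[5.9800] v=[-5.3229]
Step 4: x=[4.8273] v=[-5.7637]
Step 5: x=[3.7616] v=[-5.3284]
Step 6: x=[2.9450] v=[-4.0832]
Step 7: x=[2.5015] v=[-2.2174]
Step 8: x=[2.4986] v=[-0.0145]
Step 9: x=[2.9367] v=[2.1906]
First v>=0 after going negative at step 9, time=1.8000

Answer: 1.8000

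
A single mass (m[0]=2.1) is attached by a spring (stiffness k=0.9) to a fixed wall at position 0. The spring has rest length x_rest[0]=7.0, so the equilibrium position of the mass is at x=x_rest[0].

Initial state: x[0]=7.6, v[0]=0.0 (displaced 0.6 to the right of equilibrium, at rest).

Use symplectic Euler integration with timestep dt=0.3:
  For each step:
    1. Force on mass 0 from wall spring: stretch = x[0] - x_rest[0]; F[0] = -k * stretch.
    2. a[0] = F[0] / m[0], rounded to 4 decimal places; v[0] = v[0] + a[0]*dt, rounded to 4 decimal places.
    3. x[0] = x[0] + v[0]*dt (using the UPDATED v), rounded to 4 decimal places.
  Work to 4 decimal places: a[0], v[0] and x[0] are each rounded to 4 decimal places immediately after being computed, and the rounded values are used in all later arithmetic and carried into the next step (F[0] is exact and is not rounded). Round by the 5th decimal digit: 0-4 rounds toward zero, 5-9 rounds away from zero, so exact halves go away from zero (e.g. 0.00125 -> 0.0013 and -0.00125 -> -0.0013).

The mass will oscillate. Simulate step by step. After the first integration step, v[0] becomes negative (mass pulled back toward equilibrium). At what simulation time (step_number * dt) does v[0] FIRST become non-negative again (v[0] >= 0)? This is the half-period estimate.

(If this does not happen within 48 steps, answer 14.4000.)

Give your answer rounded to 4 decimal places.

Step 0: x=[7.6000] v=[0.0000]
Step 1: x=[7.5769] v=[-0.0771]
Step 2: x=[7.5315] v=[-0.1513]
Step 3: x=[7.4656] v=[-0.2196]
Step 4: x=[7.3818] v=[-0.2795]
Step 5: x=[7.2832] v=[-0.3286]
Step 6: x=[7.1737] v=[-0.3650]
Step 7: x=[7.0575] v=[-0.3873]
Step 8: x=[6.9391] v=[-0.3947]
Step 9: x=[6.8230] v=[-0.3869]
Step 10: x=[6.7138] v=[-0.3641]
Step 11: x=[6.6156] v=[-0.3273]
Step 12: x=[6.5322] v=[-0.2779]
Step 13: x=[6.4669] v=[-0.2178]
Step 14: x=[6.4221] v=[-0.1493]
Step 15: x=[6.3996] v=[-0.0750]
Step 16: x=[6.4003] v=[0.0022]
First v>=0 after going negative at step 16, time=4.8000

Answer: 4.8000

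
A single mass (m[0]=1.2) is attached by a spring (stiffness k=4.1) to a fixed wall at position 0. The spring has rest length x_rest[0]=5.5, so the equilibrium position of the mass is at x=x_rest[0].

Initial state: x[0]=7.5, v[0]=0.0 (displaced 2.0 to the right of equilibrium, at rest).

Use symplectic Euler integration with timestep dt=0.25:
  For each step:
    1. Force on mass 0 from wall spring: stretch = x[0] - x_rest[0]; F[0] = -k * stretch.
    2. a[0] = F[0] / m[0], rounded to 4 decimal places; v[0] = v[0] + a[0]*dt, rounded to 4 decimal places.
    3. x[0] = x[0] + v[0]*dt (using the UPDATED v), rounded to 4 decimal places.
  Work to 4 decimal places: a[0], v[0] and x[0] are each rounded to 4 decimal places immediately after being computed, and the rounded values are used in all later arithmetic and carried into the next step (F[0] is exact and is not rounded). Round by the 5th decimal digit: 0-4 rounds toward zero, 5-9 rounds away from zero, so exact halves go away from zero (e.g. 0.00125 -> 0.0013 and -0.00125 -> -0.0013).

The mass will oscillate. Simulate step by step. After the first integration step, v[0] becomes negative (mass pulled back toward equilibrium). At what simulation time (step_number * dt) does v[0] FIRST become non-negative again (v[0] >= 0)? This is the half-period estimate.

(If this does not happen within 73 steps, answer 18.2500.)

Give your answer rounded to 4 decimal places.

Step 0: x=[7.5000] v=[0.0000]
Step 1: x=[7.0729] v=[-1.7083]
Step 2: x=[6.3100] v=[-3.0518]
Step 3: x=[5.3741] v=[-3.7437]
Step 4: x=[4.4651] v=[-3.6362]
Step 5: x=[3.7771] v=[-2.7522]
Step 6: x=[3.4570] v=[-1.2806]
Step 7: x=[3.5731] v=[0.4645]
First v>=0 after going negative at step 7, time=1.7500

Answer: 1.7500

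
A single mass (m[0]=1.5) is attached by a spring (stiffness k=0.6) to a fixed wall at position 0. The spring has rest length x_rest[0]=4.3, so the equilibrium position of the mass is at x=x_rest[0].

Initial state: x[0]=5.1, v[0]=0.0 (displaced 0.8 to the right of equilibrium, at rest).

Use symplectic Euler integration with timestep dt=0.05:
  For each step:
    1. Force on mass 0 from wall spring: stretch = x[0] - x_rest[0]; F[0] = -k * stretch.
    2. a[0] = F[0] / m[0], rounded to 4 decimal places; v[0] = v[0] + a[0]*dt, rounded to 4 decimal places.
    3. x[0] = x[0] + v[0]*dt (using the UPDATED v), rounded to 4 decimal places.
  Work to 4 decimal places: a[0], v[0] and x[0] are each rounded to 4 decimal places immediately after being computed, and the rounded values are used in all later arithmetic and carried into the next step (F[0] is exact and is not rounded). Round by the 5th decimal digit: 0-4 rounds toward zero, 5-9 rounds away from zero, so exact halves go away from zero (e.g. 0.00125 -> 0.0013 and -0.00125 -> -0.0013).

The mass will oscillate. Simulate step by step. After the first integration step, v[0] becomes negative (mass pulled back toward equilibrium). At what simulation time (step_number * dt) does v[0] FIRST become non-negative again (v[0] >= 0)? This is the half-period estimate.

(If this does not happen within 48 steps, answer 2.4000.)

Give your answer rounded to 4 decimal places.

Answer: 2.4000

Derivation:
Step 0: x=[5.1000] v=[0.0000]
Step 1: x=[5.0992] v=[-0.0160]
Step 2: x=[5.0976] v=[-0.0320]
Step 3: x=[5.0952] v=[-0.0480]
Step 4: x=[5.0920] v=[-0.0639]
Step 5: x=[5.0880] v=[-0.0797]
Step 6: x=[5.0832] v=[-0.0955]
Step 7: x=[5.0776] v=[-0.1112]
Step 8: x=[5.0713] v=[-0.1268]
Step 9: x=[5.0642] v=[-0.1422]
Step 10: x=[5.0563] v=[-0.1575]
Step 11: x=[5.0477] v=[-0.1726]
Step 12: x=[5.0383] v=[-0.1876]
Step 13: x=[5.0282] v=[-0.2024]
Step 14: x=[5.0174] v=[-0.2170]
Step 15: x=[5.0058] v=[-0.2314]
Step 16: x=[4.9935] v=[-0.2455]
Step 17: x=[4.9805] v=[-0.2594]
Step 18: x=[4.9669] v=[-0.2730]
Step 19: x=[4.9526] v=[-0.2863]
Step 20: x=[4.9376] v=[-0.2994]
Step 21: x=[4.9220] v=[-0.3122]
Step 22: x=[4.9058] v=[-0.3246]
Step 23: x=[4.8890] v=[-0.3367]
Step 24: x=[4.8716] v=[-0.3485]
Step 25: x=[4.8536] v=[-0.3599]
Step 26: x=[4.8351] v=[-0.3710]
Step 27: x=[4.8160] v=[-0.3817]
Step 28: x=[4.7964] v=[-0.3920]
Step 29: x=[4.7763] v=[-0.4019]
Step 30: x=[4.7557] v=[-0.4114]
Step 31: x=[4.7347] v=[-0.4205]
Step 32: x=[4.7132] v=[-0.4292]
Step 33: x=[4.6913] v=[-0.4375]
Step 34: x=[4.6690] v=[-0.4453]
Step 35: x=[4.6464] v=[-0.4527]
Step 36: x=[4.6234] v=[-0.4596]
Step 37: x=[4.6001] v=[-0.4661]
Step 38: x=[4.5765] v=[-0.4721]
Step 39: x=[4.5526] v=[-0.4776]
Step 40: x=[4.5285] v=[-0.4827]
Step 41: x=[4.5041] v=[-0.4873]
Step 42: x=[4.4795] v=[-0.4914]
Step 43: x=[4.4548] v=[-0.4950]
Step 44: x=[4.4299] v=[-0.4981]
Step 45: x=[4.4049] v=[-0.5007]
Step 46: x=[4.3798] v=[-0.5028]
Step 47: x=[4.3546] v=[-0.5044]
Step 48: x=[4.3293] v=[-0.5055]
v[0] did not become non-negative within 48 steps; using fallback time=2.4000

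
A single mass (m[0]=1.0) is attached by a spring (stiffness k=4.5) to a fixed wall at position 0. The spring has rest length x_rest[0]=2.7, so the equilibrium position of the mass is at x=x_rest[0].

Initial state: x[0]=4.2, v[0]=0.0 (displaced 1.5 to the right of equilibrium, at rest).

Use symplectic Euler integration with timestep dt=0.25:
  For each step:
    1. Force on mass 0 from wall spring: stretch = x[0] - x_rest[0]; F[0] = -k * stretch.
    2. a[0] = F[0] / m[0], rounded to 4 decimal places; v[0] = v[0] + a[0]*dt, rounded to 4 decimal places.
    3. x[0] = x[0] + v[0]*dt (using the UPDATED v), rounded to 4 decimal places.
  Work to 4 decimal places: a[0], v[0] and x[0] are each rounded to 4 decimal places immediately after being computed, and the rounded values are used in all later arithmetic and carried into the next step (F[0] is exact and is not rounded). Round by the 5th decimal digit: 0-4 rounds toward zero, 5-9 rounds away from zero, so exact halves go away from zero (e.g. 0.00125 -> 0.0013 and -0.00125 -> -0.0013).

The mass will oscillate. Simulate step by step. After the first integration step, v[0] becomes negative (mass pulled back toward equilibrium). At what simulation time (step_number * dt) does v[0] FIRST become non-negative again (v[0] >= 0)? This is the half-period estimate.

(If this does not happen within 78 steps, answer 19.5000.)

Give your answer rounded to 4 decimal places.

Step 0: x=[4.2000] v=[0.0000]
Step 1: x=[3.7781] v=[-1.6875]
Step 2: x=[3.0530] v=[-2.9004]
Step 3: x=[2.2286] v=[-3.2975]
Step 4: x=[1.5368] v=[-2.7672]
Step 5: x=[1.1722] v=[-1.4586]
Step 6: x=[1.2373] v=[0.2602]
First v>=0 after going negative at step 6, time=1.5000

Answer: 1.5000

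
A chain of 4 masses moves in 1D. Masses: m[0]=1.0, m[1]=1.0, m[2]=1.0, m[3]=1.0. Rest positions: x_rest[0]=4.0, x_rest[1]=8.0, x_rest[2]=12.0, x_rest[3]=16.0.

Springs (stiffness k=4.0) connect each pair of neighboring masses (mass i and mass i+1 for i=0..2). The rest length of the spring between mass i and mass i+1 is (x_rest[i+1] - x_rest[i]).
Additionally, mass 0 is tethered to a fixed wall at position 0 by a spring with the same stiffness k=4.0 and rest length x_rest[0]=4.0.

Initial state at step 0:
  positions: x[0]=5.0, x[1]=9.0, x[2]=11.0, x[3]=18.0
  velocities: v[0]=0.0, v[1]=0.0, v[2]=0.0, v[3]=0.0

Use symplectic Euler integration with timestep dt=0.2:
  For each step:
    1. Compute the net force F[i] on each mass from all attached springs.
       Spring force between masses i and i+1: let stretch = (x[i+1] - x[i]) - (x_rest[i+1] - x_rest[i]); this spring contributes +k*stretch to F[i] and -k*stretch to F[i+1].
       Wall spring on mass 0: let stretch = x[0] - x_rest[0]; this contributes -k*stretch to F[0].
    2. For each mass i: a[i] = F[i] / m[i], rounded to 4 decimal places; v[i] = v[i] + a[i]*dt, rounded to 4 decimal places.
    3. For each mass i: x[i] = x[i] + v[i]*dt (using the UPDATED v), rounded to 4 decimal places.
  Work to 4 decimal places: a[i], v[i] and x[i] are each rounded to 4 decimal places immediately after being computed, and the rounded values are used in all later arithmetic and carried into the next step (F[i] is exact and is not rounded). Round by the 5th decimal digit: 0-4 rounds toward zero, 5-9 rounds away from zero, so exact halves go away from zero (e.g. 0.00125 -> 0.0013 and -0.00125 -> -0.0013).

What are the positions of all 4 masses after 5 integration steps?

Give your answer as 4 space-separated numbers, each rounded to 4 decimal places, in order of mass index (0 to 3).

Step 0: x=[5.0000 9.0000 11.0000 18.0000] v=[0.0000 0.0000 0.0000 0.0000]
Step 1: x=[4.8400 8.6800 11.8000 17.5200] v=[-0.8000 -1.6000 4.0000 -2.4000]
Step 2: x=[4.5200 8.2448 13.0160 16.7648] v=[-1.6000 -2.1760 6.0800 -3.7760]
Step 3: x=[4.0728 7.9770 14.0684 16.0498] v=[-2.2362 -1.3389 5.2621 -3.5750]
Step 4: x=[3.5986 8.0592 14.4632 15.6578] v=[-2.3711 0.4109 1.9741 -1.9601]
Step 5: x=[3.2623 8.4523 14.0245 15.7146] v=[-1.6815 1.9656 -2.1934 0.2842]

Answer: 3.2623 8.4523 14.0245 15.7146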